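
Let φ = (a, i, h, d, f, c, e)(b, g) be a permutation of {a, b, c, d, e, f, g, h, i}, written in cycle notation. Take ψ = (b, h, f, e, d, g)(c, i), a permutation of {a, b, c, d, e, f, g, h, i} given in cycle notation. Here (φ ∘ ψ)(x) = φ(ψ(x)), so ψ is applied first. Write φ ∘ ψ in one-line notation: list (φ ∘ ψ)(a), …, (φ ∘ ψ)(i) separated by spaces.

Chase each element through ψ then φ: a → a → i; b → h → d; c → i → h; d → g → b; e → d → f; f → e → a; g → b → g; h → f → c; i → c → e.
So φ ∘ ψ in one-line form is i d h b f a g c e.

i d h b f a g c e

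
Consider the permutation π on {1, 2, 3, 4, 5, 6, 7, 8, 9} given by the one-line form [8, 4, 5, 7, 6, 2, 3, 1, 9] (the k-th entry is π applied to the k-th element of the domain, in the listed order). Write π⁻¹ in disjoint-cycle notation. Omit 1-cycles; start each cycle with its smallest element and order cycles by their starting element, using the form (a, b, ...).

First write π in disjoint cycles: (1, 8)(2, 4, 7, 3, 5, 6).
Reversing each cycle (and rotating so the smallest element leads) gives π⁻¹ = (1, 8)(2, 6, 5, 3, 7, 4).

(1, 8)(2, 6, 5, 3, 7, 4)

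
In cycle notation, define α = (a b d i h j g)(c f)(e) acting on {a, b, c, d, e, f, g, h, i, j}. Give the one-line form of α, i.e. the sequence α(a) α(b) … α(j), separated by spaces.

Image by image: a→b, b→d, c→f, d→i, e→e, f→c, g→a, h→j, i→h, j→g.
Listing these in domain order gives b d f i e c a j h g.

b d f i e c a j h g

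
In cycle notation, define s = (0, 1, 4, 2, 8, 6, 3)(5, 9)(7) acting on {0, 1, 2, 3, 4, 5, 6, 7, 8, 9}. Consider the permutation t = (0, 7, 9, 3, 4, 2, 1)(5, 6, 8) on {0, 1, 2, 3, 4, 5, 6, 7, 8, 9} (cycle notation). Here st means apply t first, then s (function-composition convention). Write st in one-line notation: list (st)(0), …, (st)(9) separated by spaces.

For each element, apply t then s: 0 → 7 → 7; 1 → 0 → 1; 2 → 1 → 4; 3 → 4 → 2; 4 → 2 → 8; 5 → 6 → 3; 6 → 8 → 6; 7 → 9 → 5; 8 → 5 → 9; 9 → 3 → 0.
So st in one-line form is 7 1 4 2 8 3 6 5 9 0.

7 1 4 2 8 3 6 5 9 0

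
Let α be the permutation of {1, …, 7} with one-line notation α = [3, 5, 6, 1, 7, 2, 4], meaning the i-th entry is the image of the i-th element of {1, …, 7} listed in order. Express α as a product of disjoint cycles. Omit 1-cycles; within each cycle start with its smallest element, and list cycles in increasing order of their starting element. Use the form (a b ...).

(1 3 6 2 5 7 4)

From 1: 1 → 3 → 6 → 2 → 5 → 7 → 4 → 1, closing the cycle (1 3 6 2 5 7 4).
Repeating from the next unused element and collecting all non-trivial cycles gives (1 3 6 2 5 7 4).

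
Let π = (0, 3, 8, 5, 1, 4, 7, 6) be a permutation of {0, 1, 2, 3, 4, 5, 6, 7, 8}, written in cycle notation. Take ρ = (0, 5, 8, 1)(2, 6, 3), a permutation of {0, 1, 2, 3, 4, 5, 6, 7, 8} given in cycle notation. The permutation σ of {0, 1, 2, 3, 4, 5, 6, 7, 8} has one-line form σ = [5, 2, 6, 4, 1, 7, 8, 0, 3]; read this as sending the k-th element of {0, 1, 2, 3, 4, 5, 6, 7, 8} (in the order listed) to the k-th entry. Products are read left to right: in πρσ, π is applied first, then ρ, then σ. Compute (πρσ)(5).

5

(πρσ)(5) = σ(ρ(π(5))). π(5) = 1, then ρ(1) = 0, then σ(0) = 5, so the result is 5.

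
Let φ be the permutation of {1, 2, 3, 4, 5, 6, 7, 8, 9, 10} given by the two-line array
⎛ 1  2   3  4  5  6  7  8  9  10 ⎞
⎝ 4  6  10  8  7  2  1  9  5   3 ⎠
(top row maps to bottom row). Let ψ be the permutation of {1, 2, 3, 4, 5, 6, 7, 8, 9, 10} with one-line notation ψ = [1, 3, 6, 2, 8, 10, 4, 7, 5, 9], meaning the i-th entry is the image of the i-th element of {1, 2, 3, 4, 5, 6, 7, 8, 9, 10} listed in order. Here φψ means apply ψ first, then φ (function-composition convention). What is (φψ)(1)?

(φψ)(1) = φ(ψ(1)). ψ(1) = 1, then φ(1) = 4. So (φψ)(1) = 4.

4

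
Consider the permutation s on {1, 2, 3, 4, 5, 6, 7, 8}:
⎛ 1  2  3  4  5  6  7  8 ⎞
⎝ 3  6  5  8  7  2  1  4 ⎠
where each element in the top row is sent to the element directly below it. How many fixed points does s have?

0

No element satisfies s(x) = x, so there are 0 fixed points.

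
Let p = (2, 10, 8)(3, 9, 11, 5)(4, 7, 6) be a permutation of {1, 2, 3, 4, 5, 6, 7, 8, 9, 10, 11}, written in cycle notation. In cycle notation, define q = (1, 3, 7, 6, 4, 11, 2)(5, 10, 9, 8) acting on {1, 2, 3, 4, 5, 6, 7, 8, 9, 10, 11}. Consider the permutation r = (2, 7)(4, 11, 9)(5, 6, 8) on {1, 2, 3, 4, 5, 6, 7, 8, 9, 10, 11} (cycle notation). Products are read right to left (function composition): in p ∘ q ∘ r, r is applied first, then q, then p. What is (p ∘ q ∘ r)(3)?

(p ∘ q ∘ r)(3) = p(q(r(3))). r(3) = 3, then q(3) = 7, then p(7) = 6, so the result is 6.

6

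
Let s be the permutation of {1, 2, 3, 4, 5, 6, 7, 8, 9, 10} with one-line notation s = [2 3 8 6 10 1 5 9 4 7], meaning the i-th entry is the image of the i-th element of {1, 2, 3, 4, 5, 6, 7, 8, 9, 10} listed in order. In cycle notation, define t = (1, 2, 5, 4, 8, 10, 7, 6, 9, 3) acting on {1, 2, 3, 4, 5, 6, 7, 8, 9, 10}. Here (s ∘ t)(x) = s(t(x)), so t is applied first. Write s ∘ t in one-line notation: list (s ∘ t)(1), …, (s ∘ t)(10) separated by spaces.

Chase each element through t then s: 1 → 2 → 3; 2 → 5 → 10; 3 → 1 → 2; 4 → 8 → 9; 5 → 4 → 6; 6 → 9 → 4; 7 → 6 → 1; 8 → 10 → 7; 9 → 3 → 8; 10 → 7 → 5.
Collecting the images, s ∘ t = [3 10 2 9 6 4 1 7 8 5].

3 10 2 9 6 4 1 7 8 5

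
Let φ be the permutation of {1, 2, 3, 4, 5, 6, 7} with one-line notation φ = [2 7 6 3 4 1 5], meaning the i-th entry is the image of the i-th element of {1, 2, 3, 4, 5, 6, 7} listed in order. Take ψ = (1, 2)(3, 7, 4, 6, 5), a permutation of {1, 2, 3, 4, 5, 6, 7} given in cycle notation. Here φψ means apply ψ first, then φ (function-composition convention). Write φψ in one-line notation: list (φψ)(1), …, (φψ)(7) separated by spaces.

(φψ)(x) = φ(ψ(x)). Computing each image: φ(ψ(1)) = φ(2) = 7, φ(ψ(2)) = φ(1) = 2, φ(ψ(3)) = φ(7) = 5, φ(ψ(4)) = φ(6) = 1, φ(ψ(5)) = φ(3) = 6, φ(ψ(6)) = φ(5) = 4, φ(ψ(7)) = φ(4) = 3.
Hence φψ = [7 2 5 1 6 4 3].

7 2 5 1 6 4 3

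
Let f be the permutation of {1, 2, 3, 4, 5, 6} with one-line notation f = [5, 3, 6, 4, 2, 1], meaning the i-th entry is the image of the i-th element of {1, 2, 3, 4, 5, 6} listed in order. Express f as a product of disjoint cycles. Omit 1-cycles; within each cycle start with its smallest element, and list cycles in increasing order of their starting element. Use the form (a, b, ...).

(1, 5, 2, 3, 6)

From 1: 1 → 5 → 2 → 3 → 6 → 1, closing the cycle (1, 5, 2, 3, 6).
Repeating from the next unused element and collecting all non-trivial cycles gives (1, 5, 2, 3, 6).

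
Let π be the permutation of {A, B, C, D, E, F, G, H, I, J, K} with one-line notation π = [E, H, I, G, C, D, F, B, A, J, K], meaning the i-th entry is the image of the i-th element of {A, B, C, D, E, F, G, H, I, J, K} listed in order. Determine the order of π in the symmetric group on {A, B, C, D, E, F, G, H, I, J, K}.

12

Decomposing into disjoint cycles gives cycle lengths 4, 3, 2, 1, 1.
Since disjoint cycles commute, ord(π) = lcm(4, 3, 2) = 12.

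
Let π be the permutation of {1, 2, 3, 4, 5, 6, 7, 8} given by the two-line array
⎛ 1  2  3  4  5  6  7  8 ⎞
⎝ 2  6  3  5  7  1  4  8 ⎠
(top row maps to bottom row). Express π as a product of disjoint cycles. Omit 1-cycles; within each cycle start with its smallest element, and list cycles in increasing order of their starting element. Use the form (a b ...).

From 1: 1 → 2 → 6 → 1, closing the cycle (1 2 6).
Repeating from the next unused element and collecting all non-trivial cycles gives (1 2 6)(4 5 7).

(1 2 6)(4 5 7)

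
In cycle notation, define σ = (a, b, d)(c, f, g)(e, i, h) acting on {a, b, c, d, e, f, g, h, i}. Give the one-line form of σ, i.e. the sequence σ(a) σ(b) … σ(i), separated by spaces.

b d f a i g c e h

Reading each image from the cycles: a↦b, b↦d, c↦f, d↦a, e↦i, f↦g, g↦c, h↦e, i↦h.
So the one-line form is b d f a i g c e h.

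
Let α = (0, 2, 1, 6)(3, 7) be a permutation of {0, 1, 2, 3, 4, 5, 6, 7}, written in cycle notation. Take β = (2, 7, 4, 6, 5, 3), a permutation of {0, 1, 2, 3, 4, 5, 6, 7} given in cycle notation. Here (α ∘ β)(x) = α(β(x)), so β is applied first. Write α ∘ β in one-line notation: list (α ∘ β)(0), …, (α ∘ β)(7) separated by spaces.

(α ∘ β)(x) = α(β(x)). Computing each image: α(β(0)) = α(0) = 2, α(β(1)) = α(1) = 6, α(β(2)) = α(7) = 3, α(β(3)) = α(2) = 1, α(β(4)) = α(6) = 0, α(β(5)) = α(3) = 7, α(β(6)) = α(5) = 5, α(β(7)) = α(4) = 4.
Hence α ∘ β = [2 6 3 1 0 7 5 4].

2 6 3 1 0 7 5 4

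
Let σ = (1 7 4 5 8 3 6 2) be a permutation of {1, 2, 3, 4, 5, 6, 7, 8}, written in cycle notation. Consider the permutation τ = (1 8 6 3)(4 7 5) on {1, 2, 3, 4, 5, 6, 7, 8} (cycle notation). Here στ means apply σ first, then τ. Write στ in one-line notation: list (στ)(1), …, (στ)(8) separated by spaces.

5 8 3 4 6 2 7 1

For each element, apply σ then τ: 1 → 7 → 5; 2 → 1 → 8; 3 → 6 → 3; 4 → 5 → 4; 5 → 8 → 6; 6 → 2 → 2; 7 → 4 → 7; 8 → 3 → 1.
Collecting the images, στ = [5 8 3 4 6 2 7 1].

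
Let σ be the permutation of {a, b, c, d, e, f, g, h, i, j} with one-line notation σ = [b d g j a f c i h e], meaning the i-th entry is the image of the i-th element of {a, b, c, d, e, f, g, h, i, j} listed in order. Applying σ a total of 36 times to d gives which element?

Tracing d → j → … returns to d after 5 steps, so d lies in a 5-cycle (a b d j e).
On a 5-cycle, σ^5 is the identity, so σ^36 = σ^1 there (36 ≡ 1 mod 5).
Stepping 1 place around the cycle: d → j.

j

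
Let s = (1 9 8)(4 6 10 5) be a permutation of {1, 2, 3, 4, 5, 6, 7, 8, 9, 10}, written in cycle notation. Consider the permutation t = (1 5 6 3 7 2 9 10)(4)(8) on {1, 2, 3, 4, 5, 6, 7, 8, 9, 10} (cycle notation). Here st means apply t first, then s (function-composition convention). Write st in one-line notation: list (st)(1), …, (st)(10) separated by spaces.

4 8 7 6 10 3 2 1 5 9

Chase each element through t then s: 1 → 5 → 4; 2 → 9 → 8; 3 → 7 → 7; 4 → 4 → 6; 5 → 6 → 10; 6 → 3 → 3; 7 → 2 → 2; 8 → 8 → 1; 9 → 10 → 5; 10 → 1 → 9.
So st in one-line form is 4 8 7 6 10 3 2 1 5 9.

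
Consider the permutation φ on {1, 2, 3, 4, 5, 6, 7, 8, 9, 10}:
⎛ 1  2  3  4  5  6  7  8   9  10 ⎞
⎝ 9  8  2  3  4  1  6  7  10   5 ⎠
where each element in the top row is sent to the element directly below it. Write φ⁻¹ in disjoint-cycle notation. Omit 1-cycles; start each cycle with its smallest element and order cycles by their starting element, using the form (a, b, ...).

(1, 6, 7, 8, 2, 3, 4, 5, 10, 9)

The cycle decomposition of φ is (1, 9, 10, 5, 4, 3, 2, 8, 7, 6).
Reversing each cycle (and rotating so the smallest element leads) gives φ⁻¹ = (1, 6, 7, 8, 2, 3, 4, 5, 10, 9).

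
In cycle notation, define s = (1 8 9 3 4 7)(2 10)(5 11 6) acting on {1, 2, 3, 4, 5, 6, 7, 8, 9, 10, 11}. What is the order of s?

The disjoint cycles have lengths 6, 3, 2.
The order is lcm(6, 3, 2) = 6.

6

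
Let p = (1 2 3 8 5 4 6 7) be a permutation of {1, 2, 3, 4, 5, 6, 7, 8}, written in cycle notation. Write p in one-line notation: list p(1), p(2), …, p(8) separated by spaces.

2 3 8 6 4 7 1 5

Each element maps to the next entry in its cycle (wrapping to the front): 1→2, 2→3, 3→8, 4→6, 5→4, 6→7, 7→1, 8→5.
Listing these in domain order gives 2 3 8 6 4 7 1 5.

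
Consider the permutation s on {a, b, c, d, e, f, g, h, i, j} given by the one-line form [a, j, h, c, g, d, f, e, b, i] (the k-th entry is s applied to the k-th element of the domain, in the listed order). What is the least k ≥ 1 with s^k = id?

6

The disjoint-cycle form of s has cycle lengths 6, 3, 1.
The order is lcm(6, 3) = 6.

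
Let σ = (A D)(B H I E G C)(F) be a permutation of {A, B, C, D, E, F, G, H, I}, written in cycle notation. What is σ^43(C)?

C lies in the 6-cycle (B H I E G C).
Powers repeat with period 6 on this cycle, and 43 mod 6 = 1, so σ^43(C) = σ^1(C).
Stepping 1 place around the cycle: C → B.

B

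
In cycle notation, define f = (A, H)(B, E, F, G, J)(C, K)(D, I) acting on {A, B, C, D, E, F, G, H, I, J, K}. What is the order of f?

The cycle type of f is (5, 2, 2, 2).
The order of f is the least common multiple of its cycle lengths: lcm(5, 2, 2, 2) = 10.

10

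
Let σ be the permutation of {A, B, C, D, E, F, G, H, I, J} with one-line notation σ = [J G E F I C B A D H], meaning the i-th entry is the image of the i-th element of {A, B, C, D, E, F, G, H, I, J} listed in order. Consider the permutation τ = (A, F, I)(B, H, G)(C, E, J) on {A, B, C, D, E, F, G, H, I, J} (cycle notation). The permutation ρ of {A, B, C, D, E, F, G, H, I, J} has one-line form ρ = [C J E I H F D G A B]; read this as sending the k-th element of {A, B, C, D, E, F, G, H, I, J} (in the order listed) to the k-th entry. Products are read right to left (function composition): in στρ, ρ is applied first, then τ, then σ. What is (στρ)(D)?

J

Apply the permutations in order: ρ(D) = I, then τ(I) = A, then σ(A) = J. So (στρ)(D) = J.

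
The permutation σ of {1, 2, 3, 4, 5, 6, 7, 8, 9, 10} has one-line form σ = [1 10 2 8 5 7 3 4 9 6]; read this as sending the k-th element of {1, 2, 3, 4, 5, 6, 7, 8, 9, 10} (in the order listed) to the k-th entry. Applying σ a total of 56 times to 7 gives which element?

3

Tracing 7 → 3 → … returns to 7 after 5 steps, so 7 lies in a 5-cycle (2 10 6 7 3).
Powers repeat with period 5 on this cycle, and 56 mod 5 = 1, so σ^56(7) = σ^1(7).
Stepping 1 place around the cycle: 7 → 3.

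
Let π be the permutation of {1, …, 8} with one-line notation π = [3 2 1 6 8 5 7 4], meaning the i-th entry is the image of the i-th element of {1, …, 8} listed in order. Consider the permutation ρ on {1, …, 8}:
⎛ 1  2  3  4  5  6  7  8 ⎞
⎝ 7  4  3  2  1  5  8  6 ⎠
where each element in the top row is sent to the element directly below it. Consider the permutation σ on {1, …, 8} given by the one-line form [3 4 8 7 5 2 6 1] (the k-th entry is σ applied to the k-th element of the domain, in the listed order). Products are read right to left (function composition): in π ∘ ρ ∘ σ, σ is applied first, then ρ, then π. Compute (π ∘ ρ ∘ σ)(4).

(π ∘ ρ ∘ σ)(4) = π(ρ(σ(4))). σ(4) = 7, then ρ(7) = 8, then π(8) = 4, so the result is 4.

4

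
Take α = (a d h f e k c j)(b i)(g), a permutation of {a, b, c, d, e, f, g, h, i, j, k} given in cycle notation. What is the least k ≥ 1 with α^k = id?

The disjoint cycles have lengths 8, 2, 1.
The order of α is the least common multiple of its cycle lengths: lcm(8, 2) = 8.

8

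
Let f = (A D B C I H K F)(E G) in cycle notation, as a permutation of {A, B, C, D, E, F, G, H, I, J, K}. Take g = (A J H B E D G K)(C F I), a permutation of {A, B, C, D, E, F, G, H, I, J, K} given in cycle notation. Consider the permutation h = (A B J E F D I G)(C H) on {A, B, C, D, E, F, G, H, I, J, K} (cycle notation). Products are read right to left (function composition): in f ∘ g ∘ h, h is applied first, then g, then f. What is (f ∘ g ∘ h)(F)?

Chase F: h(F) = D; g(D) = G; f(G) = E. Hence (f ∘ g ∘ h)(F) = E.

E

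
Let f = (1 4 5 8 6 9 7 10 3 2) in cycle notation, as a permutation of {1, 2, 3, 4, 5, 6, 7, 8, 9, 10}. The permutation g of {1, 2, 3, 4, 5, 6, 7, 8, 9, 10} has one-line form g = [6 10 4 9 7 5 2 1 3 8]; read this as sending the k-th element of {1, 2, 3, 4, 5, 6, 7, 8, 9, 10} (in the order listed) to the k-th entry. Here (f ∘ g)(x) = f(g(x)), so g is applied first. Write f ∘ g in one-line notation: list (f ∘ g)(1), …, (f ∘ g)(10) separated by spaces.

Chase each element through g then f: 1 → 6 → 9; 2 → 10 → 3; 3 → 4 → 5; 4 → 9 → 7; 5 → 7 → 10; 6 → 5 → 8; 7 → 2 → 1; 8 → 1 → 4; 9 → 3 → 2; 10 → 8 → 6.
Collecting the images, f ∘ g = [9 3 5 7 10 8 1 4 2 6].

9 3 5 7 10 8 1 4 2 6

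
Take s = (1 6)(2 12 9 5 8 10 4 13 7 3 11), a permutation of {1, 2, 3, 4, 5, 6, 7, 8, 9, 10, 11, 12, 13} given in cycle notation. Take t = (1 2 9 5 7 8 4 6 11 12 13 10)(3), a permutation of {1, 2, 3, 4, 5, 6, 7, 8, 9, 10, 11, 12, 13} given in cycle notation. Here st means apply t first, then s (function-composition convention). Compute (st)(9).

t(9) = 5, then s(5) = 8; composing gives (st)(9) = 8.

8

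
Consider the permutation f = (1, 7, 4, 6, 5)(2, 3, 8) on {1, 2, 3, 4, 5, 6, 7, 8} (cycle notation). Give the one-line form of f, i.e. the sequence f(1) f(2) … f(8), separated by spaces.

Reading each image from the cycles: 1↦7, 2↦3, 3↦8, 4↦6, 5↦1, 6↦5, 7↦4, 8↦2.
Listing these in domain order gives 7 3 8 6 1 5 4 2.

7 3 8 6 1 5 4 2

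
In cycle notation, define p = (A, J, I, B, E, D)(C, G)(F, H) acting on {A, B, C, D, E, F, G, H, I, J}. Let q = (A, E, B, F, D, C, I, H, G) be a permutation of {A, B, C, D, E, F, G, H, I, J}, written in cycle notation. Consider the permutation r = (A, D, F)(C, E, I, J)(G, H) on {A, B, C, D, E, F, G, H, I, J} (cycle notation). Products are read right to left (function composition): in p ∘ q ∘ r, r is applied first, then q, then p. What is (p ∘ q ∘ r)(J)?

Apply the permutations in order: r(J) = C, then q(C) = I, then p(I) = B. So (p ∘ q ∘ r)(J) = B.

B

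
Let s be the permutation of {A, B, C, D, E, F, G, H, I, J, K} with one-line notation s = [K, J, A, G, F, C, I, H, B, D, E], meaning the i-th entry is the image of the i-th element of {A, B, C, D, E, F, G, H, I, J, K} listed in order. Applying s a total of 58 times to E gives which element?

A

Tracing E → F → … returns to E after 5 steps, so E lies in a 5-cycle (A, K, E, F, C).
Since the cycle has length 5, s^58 acts on it the same as s^3 (58 mod 5 = 3).
Stepping 3 places around the cycle: E → F → C → A.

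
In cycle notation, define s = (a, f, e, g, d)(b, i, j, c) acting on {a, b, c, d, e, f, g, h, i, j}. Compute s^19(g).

e

g lies in the 5-cycle (a, f, e, g, d).
Powers repeat with period 5 on this cycle, and 19 mod 5 = 4, so s^19(g) = s^4(g).
Stepping 4 places around the cycle: g → d → a → f → e.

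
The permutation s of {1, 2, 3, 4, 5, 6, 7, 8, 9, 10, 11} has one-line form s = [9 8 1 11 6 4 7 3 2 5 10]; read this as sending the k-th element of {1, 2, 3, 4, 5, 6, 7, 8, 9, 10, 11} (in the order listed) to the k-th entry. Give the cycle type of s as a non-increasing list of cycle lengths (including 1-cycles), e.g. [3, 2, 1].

[5, 5, 1]

The disjoint cycles are (1 9 2 8 3)(4 11 10 5 6)(7), with lengths 5, 5, 1 in non-increasing order.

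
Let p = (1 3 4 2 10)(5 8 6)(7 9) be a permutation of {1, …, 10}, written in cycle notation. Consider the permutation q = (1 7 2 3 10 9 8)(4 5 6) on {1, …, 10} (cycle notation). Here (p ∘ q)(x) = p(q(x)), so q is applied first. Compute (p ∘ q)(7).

10

(p ∘ q)(7) = p(q(7)). q(7) = 2, then p(2) = 10. So (p ∘ q)(7) = 10.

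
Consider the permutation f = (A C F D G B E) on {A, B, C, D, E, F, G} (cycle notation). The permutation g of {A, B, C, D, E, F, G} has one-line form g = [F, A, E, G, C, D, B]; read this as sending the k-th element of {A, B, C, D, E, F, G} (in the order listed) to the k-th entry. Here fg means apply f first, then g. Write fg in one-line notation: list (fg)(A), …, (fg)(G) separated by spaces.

(fg)(x) = g(f(x)). Computing each image: g(f(A)) = g(C) = E, g(f(B)) = g(E) = C, g(f(C)) = g(F) = D, g(f(D)) = g(G) = B, g(f(E)) = g(A) = F, g(f(F)) = g(D) = G, g(f(G)) = g(B) = A.
Hence fg = [E C D B F G A].

E C D B F G A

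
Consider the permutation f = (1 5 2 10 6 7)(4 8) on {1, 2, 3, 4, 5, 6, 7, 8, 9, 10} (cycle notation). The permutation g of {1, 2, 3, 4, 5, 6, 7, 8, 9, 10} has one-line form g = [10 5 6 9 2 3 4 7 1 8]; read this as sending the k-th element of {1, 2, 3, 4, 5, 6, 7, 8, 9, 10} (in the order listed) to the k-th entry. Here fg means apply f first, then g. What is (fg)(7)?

(fg)(7) = g(f(7)). f(7) = 1, then g(1) = 10. So (fg)(7) = 10.

10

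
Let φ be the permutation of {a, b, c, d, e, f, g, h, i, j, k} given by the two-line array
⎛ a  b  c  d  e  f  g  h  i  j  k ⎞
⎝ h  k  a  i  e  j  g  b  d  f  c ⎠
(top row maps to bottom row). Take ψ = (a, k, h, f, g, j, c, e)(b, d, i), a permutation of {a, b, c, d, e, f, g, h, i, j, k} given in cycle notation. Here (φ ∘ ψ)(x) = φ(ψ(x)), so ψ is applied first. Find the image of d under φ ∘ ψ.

d

ψ(d) = i, then φ(i) = d; composing gives (φ ∘ ψ)(d) = d.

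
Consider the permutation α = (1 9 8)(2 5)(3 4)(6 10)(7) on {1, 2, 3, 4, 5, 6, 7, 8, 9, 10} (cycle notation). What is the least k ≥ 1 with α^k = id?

The cycle type of α is (3, 2, 2, 2, 1).
The order of α is the least common multiple of its cycle lengths: lcm(3, 2, 2, 2) = 6.

6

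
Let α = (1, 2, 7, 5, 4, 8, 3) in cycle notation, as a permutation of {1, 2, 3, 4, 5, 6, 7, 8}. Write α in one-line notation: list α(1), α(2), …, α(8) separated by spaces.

Reading each image from the cycles: 1↦2, 2↦7, 3↦1, 4↦8, 5↦4, 6↦6, 7↦5, 8↦3.
So the one-line form is 2 7 1 8 4 6 5 3.

2 7 1 8 4 6 5 3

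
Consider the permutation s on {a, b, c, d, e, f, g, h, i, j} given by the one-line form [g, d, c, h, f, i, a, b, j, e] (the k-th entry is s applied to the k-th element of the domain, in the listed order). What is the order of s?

12

Writing s as disjoint cycles, the cycle lengths are 4, 3, 2, 1.
The order of s is the least common multiple of its cycle lengths: lcm(4, 3, 2) = 12.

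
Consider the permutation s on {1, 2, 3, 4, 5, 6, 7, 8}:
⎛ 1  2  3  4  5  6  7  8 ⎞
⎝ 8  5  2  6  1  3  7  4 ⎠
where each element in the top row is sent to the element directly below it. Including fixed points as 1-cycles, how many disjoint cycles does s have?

2

The cycle decomposition is (1 8 4 6 3 2 5)(7), which has 2 cycles (counting 1-cycles).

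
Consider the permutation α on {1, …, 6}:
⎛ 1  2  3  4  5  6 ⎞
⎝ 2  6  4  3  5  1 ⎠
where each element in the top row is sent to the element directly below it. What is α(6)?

1

The entry below 6 in the array is 1, so α(6) = 1.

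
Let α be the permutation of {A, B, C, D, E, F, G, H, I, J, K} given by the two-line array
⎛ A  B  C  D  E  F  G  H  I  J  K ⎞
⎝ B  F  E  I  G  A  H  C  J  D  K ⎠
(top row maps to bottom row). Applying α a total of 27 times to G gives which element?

Tracing G → H → … returns to G after 4 steps, so G lies in a 4-cycle (C, E, G, H).
On a 4-cycle, α^4 is the identity, so α^27 = α^3 there (27 ≡ 3 mod 4).
Stepping 3 places around the cycle: G → H → C → E.

E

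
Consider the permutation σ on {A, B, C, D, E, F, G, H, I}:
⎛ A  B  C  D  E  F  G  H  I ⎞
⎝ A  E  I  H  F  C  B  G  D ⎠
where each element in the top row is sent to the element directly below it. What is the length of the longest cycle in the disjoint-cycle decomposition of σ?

Decomposing into disjoint cycles gives (B E F C I D H G); the longest has length 8.

8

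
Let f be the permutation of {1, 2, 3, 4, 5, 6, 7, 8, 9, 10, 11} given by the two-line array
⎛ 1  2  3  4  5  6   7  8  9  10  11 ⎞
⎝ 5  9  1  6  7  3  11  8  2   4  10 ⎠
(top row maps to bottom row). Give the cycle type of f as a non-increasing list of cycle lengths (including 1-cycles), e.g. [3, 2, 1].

The disjoint cycles are (1 5 7 11 10 4 6 3)(2 9)(8), with lengths 8, 2, 1 in non-increasing order.

[8, 2, 1]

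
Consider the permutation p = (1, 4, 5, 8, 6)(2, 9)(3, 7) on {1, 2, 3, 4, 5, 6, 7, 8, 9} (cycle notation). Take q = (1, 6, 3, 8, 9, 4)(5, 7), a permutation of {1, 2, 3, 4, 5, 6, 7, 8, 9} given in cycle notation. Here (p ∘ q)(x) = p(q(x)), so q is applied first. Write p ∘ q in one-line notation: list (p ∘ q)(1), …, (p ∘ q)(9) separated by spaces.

1 9 6 4 3 7 8 2 5

(p ∘ q)(x) = p(q(x)). Computing each image: p(q(1)) = p(6) = 1, p(q(2)) = p(2) = 9, p(q(3)) = p(8) = 6, p(q(4)) = p(1) = 4, p(q(5)) = p(7) = 3, p(q(6)) = p(3) = 7, p(q(7)) = p(5) = 8, p(q(8)) = p(9) = 2, p(q(9)) = p(4) = 5.
Hence p ∘ q = [1 9 6 4 3 7 8 2 5].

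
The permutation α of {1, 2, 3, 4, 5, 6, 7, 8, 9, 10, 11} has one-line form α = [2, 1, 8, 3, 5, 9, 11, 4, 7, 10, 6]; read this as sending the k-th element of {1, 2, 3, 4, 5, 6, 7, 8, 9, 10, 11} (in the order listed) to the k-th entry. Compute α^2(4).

Tracing 4 → 3 → … returns to 4 after 3 steps, so 4 lies in a 3-cycle (3 8 4).
Advancing 2 steps from 4: 4 → 3 → 8.

8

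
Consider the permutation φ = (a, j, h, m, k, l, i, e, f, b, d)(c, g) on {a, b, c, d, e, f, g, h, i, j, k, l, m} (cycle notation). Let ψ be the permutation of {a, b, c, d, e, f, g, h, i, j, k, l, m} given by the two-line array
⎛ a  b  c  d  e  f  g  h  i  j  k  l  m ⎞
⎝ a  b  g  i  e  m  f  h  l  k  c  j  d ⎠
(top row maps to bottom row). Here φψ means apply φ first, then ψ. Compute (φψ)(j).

h

First apply φ: φ(j) = h, then ψ(h) = h. Thus (φψ)(j) = h.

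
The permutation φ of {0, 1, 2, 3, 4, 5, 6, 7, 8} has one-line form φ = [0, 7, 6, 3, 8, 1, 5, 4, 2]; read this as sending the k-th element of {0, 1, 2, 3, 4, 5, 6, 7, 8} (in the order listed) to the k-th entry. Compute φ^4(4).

Tracing 4 → 8 → … returns to 4 after 7 steps, so 4 lies in a 7-cycle (1 7 4 8 2 6 5).
Advancing 4 steps from 4: 4 → 8 → 2 → 6 → 5.

5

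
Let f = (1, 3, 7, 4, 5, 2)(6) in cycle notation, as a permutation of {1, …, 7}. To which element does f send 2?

1

Within (1, 3, 7, 4, 5, 2), 2 ↦ 1.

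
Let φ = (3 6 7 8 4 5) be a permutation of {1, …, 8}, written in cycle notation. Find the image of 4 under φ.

5

In the cycle (3 6 7 8 4 5), 4 is followed by 5, so φ(4) = 5.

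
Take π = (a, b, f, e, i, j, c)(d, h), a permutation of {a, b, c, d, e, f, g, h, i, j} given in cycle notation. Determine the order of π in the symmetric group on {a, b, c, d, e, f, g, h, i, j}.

14

The disjoint cycles have lengths 7, 2, 1.
Since disjoint cycles commute, ord(π) = lcm(7, 2) = 14.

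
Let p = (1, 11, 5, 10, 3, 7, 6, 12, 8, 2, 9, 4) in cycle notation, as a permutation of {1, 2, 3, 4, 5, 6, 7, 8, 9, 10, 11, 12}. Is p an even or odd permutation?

The cycle lengths are 12.
A cycle is odd iff its length is even; p has 1 even-length cycle, so sgn(p) = (−1)^1 and p is odd.

odd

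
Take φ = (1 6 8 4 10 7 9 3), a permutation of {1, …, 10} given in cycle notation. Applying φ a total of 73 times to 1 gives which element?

6

1 lies in the 8-cycle (1 6 8 4 10 7 9 3).
Since the cycle has length 8, φ^73 acts on it the same as φ^1 (73 mod 8 = 1).
Advancing 1 step from 1: 1 → 6.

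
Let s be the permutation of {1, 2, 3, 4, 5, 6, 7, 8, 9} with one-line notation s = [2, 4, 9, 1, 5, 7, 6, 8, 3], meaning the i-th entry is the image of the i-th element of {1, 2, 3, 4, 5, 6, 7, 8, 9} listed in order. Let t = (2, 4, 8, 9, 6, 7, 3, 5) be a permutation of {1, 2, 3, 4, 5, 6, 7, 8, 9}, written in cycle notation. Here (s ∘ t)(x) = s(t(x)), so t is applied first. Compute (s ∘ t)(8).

First apply t: t(8) = 9, then s(9) = 3. Thus (s ∘ t)(8) = 3.

3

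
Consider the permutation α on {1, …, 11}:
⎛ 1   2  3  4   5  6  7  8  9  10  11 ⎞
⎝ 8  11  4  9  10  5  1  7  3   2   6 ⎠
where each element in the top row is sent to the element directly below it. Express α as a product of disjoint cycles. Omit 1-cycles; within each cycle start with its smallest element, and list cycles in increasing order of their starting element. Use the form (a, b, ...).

(1, 8, 7)(2, 11, 6, 5, 10)(3, 4, 9)

From 1: 1 → 8 → 7 → 1, closing the cycle (1, 8, 7).
Repeating from the next unused element and collecting all non-trivial cycles gives (1, 8, 7)(2, 11, 6, 5, 10)(3, 4, 9).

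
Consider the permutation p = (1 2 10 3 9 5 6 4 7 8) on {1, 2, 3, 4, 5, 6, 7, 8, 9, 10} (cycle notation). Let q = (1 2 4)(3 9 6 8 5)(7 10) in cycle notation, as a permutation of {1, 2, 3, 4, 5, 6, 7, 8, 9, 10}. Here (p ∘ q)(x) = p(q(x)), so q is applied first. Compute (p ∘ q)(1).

10

q(1) = 2, then p(2) = 10; composing gives (p ∘ q)(1) = 10.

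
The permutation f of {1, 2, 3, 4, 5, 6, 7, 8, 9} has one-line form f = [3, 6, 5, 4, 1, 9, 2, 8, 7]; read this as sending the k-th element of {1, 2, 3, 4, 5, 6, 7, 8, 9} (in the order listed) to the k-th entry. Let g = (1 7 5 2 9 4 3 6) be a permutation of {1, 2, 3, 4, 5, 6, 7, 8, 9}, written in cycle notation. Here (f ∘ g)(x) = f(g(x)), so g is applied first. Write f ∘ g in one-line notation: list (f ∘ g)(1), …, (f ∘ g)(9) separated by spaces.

(f ∘ g)(x) = f(g(x)). Computing each image: f(g(1)) = f(7) = 2, f(g(2)) = f(9) = 7, f(g(3)) = f(6) = 9, f(g(4)) = f(3) = 5, f(g(5)) = f(2) = 6, f(g(6)) = f(1) = 3, f(g(7)) = f(5) = 1, f(g(8)) = f(8) = 8, f(g(9)) = f(4) = 4.
Hence f ∘ g = [2 7 9 5 6 3 1 8 4].

2 7 9 5 6 3 1 8 4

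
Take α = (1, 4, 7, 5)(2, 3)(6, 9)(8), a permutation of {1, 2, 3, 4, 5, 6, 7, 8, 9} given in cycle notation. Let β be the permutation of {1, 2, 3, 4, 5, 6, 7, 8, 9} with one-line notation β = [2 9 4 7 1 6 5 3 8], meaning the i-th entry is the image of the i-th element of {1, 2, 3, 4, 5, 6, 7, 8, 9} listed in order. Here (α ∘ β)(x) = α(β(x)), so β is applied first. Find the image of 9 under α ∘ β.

8

β(9) = 8, then α(8) = 8; composing gives (α ∘ β)(9) = 8.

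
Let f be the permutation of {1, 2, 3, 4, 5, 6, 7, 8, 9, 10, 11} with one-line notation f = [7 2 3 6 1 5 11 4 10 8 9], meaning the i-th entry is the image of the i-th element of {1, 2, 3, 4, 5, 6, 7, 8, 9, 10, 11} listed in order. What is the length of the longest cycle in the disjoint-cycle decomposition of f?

Decomposing into disjoint cycles gives (1, 7, 11, 9, 10, 8, 4, 6, 5); the longest has length 9.

9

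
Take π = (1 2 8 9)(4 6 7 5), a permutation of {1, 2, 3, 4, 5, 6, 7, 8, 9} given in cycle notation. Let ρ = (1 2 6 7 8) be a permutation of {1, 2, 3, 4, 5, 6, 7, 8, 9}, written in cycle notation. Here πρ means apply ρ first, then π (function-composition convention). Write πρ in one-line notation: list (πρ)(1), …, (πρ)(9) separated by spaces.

Chase each element through ρ then π: 1 → 2 → 8; 2 → 6 → 7; 3 → 3 → 3; 4 → 4 → 6; 5 → 5 → 4; 6 → 7 → 5; 7 → 8 → 9; 8 → 1 → 2; 9 → 9 → 1.
Collecting the images, πρ = [8 7 3 6 4 5 9 2 1].

8 7 3 6 4 5 9 2 1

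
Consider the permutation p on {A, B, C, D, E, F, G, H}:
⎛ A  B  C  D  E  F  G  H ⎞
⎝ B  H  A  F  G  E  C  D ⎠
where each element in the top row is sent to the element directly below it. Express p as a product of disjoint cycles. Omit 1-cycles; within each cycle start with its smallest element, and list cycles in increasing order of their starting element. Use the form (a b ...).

(A B H D F E G C)

Start at A and follow images: A → B → H → D → F → E → G → C → A, giving the cycle (A B H D F E G C).
Repeating from the next unused element and collecting all non-trivial cycles gives (A B H D F E G C).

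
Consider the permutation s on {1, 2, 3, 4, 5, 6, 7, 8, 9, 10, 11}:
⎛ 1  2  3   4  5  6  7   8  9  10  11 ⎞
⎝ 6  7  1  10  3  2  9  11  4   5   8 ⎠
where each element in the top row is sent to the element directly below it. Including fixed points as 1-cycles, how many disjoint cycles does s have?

The cycle decomposition is (1, 6, 2, 7, 9, 4, 10, 5, 3)(8, 11), which has 2 cycles (counting 1-cycles).

2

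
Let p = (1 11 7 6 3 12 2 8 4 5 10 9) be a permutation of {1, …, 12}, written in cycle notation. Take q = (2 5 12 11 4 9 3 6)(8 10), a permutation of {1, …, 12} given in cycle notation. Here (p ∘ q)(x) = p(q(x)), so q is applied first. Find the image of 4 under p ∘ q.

q(4) = 9, then p(9) = 1; composing gives (p ∘ q)(4) = 1.

1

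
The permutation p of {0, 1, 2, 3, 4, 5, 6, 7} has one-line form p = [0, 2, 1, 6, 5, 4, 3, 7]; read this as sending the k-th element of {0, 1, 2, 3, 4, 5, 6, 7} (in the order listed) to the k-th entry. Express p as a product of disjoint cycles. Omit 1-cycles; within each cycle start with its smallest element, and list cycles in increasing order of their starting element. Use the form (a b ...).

(1 2)(3 6)(4 5)

Start at 1 and follow images: 1 → 2 → 1, giving the cycle (1 2).
Continuing from each remaining unvisited element yields (1 2)(3 6)(4 5).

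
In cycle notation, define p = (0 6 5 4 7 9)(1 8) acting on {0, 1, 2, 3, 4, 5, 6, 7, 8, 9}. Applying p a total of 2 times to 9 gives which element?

9 lies in the 6-cycle (0 6 5 4 7 9).
Stepping 2 places around the cycle: 9 → 0 → 6.

6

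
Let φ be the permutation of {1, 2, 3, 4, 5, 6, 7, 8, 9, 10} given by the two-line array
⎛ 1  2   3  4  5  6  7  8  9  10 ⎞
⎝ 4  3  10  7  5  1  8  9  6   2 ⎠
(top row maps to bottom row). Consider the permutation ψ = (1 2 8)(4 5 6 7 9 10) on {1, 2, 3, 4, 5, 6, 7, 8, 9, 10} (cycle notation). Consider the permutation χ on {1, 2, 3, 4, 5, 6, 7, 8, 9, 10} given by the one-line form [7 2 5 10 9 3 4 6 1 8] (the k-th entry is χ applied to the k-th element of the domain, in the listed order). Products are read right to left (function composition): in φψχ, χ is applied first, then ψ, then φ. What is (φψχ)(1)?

6

(φψχ)(1) = φ(ψ(χ(1))). χ(1) = 7, then ψ(7) = 9, then φ(9) = 6, so the result is 6.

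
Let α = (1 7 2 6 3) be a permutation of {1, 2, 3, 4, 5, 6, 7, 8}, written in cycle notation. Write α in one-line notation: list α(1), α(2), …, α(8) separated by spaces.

7 6 1 4 5 3 2 8

Image by image: 1→7, 2→6, 3→1, 4→4, 5→5, 6→3, 7→2, 8→8.
Listing these in domain order gives 7 6 1 4 5 3 2 8.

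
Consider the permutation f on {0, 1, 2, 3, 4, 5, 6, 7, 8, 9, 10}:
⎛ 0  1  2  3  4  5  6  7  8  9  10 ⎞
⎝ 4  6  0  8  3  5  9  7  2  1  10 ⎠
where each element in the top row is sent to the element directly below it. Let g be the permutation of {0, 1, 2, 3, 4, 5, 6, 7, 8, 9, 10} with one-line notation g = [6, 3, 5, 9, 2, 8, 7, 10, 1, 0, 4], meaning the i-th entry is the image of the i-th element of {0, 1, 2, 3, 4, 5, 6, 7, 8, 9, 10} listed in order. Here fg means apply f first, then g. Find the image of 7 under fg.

10

f(7) = 7, then g(7) = 10; composing gives (fg)(7) = 10.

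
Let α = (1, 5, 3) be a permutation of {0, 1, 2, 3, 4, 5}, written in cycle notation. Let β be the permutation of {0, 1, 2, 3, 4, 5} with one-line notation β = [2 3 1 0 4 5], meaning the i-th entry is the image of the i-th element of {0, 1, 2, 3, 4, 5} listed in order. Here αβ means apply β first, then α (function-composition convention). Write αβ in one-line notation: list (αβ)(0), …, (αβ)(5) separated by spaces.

2 1 5 0 4 3

Chase each element through β then α: 0 → 2 → 2; 1 → 3 → 1; 2 → 1 → 5; 3 → 0 → 0; 4 → 4 → 4; 5 → 5 → 3.
Collecting the images, αβ = [2 1 5 0 4 3].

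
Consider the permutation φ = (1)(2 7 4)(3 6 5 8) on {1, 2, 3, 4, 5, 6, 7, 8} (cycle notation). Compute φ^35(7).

2

7 lies in the 3-cycle (2 7 4).
Powers repeat with period 3 on this cycle, and 35 mod 3 = 2, so φ^35(7) = φ^2(7).
Advancing 2 steps from 7: 7 → 4 → 2.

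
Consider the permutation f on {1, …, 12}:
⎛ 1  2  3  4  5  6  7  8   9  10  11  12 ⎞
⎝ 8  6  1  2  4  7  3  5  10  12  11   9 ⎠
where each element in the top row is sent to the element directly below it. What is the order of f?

The disjoint-cycle form of f has cycle lengths 8, 3, 1.
The order of f is the least common multiple of its cycle lengths: lcm(8, 3) = 24.

24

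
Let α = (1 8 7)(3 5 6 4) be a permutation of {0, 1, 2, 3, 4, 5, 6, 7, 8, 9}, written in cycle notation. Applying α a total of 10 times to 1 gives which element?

8

1 lies in the 3-cycle (1 8 7).
Powers repeat with period 3 on this cycle, and 10 mod 3 = 1, so α^10(1) = α^1(1).
Advancing 1 step from 1: 1 → 8.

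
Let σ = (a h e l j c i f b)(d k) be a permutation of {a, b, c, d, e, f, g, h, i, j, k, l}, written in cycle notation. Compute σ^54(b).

b

b lies in the 9-cycle (a h e l j c i f b).
Powers repeat with period 9 on this cycle, and 54 mod 9 = 0, so σ^54(b) = σ^0(b).
So σ^54(b) = b.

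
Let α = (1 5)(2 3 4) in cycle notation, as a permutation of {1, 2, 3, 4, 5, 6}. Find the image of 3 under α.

Within (2 3 4), 3 ↦ 4.

4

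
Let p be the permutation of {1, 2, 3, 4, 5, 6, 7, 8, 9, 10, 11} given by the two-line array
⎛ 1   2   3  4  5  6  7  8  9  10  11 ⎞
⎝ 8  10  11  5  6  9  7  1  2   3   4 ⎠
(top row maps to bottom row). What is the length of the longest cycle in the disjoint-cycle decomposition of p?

Decomposing into disjoint cycles gives (1, 8)(2, 10, 3, 11, 4, 5, 6, 9); the longest has length 8.

8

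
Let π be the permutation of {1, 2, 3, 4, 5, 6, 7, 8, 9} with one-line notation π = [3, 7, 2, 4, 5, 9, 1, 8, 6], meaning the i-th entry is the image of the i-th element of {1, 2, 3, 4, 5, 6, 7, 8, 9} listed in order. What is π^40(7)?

Tracing 7 → 1 → … returns to 7 after 4 steps, so 7 lies in a 4-cycle (1, 3, 2, 7).
On a 4-cycle, π^4 is the identity, so π^40 = π^0 there (40 ≡ 0 mod 4).
So π^40(7) = 7.

7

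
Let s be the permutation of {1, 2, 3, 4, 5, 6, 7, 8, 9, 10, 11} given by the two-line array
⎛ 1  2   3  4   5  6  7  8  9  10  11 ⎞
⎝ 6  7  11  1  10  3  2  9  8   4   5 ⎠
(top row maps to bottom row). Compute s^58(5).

Tracing 5 → 10 → … returns to 5 after 7 steps, so 5 lies in a 7-cycle (1, 6, 3, 11, 5, 10, 4).
Powers repeat with period 7 on this cycle, and 58 mod 7 = 2, so s^58(5) = s^2(5).
Stepping 2 places around the cycle: 5 → 10 → 4.

4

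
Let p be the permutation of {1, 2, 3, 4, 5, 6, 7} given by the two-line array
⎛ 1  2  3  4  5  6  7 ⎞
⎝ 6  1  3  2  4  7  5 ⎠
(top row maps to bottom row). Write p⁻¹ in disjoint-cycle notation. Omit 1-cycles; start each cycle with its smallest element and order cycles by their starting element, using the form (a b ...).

(1 2 4 5 7 6)

The cycle decomposition of p is (1 6 7 5 4 2).
Reversing each cycle (and rotating so the smallest element leads) gives p⁻¹ = (1 2 4 5 7 6).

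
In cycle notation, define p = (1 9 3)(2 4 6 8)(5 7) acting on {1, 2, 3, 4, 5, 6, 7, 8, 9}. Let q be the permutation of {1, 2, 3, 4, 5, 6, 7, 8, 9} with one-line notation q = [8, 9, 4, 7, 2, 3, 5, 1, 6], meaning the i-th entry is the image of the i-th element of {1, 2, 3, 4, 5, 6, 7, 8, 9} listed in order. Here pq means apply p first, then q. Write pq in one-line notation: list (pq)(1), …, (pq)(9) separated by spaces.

6 7 8 3 5 1 2 9 4

(pq)(x) = q(p(x)). Computing each image: q(p(1)) = q(9) = 6, q(p(2)) = q(4) = 7, q(p(3)) = q(1) = 8, q(p(4)) = q(6) = 3, q(p(5)) = q(7) = 5, q(p(6)) = q(8) = 1, q(p(7)) = q(5) = 2, q(p(8)) = q(2) = 9, q(p(9)) = q(3) = 4.
Hence pq = [6 7 8 3 5 1 2 9 4].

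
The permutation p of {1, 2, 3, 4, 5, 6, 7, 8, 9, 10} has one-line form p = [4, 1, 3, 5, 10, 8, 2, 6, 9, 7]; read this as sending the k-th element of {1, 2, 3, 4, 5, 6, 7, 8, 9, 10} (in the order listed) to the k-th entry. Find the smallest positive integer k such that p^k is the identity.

The disjoint-cycle form of p has cycle lengths 6, 2, 1, 1.
The order is lcm(6, 2) = 6.

6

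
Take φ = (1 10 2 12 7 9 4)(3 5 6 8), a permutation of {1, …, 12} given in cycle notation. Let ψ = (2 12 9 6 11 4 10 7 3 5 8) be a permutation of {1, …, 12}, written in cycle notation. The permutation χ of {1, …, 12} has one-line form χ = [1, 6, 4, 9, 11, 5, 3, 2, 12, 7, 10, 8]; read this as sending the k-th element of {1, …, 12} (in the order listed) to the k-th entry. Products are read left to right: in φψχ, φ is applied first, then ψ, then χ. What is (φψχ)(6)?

6

Apply the permutations in order: φ(6) = 8, then ψ(8) = 2, then χ(2) = 6. So (φψχ)(6) = 6.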